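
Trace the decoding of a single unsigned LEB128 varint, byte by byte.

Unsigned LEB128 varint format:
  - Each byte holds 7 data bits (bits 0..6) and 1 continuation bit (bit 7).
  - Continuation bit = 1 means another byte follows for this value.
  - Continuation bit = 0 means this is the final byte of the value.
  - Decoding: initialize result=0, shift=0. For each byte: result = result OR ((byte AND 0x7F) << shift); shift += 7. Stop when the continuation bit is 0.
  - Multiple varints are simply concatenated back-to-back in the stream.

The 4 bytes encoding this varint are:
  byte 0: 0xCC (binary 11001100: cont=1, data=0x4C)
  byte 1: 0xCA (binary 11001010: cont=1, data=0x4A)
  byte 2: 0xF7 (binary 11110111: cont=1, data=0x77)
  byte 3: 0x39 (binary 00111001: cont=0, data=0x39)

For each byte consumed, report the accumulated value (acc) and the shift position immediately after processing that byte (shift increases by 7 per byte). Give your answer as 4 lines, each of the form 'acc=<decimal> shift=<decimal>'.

Answer: acc=76 shift=7
acc=9548 shift=14
acc=1959244 shift=21
acc=121496908 shift=28

Derivation:
byte 0=0xCC: payload=0x4C=76, contrib = 76<<0 = 76; acc -> 76, shift -> 7
byte 1=0xCA: payload=0x4A=74, contrib = 74<<7 = 9472; acc -> 9548, shift -> 14
byte 2=0xF7: payload=0x77=119, contrib = 119<<14 = 1949696; acc -> 1959244, shift -> 21
byte 3=0x39: payload=0x39=57, contrib = 57<<21 = 119537664; acc -> 121496908, shift -> 28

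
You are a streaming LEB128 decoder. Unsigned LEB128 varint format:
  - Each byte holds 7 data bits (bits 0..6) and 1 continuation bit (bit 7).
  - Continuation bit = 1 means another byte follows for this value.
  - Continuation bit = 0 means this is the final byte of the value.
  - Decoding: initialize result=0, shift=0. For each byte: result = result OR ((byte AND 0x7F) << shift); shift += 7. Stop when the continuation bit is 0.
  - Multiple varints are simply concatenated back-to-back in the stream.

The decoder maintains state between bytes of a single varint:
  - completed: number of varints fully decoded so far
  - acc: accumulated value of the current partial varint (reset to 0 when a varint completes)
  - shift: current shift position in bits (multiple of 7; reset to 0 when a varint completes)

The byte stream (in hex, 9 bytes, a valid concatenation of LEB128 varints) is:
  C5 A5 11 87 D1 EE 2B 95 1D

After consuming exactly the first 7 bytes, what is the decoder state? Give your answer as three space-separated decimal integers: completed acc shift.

Answer: 2 0 0

Derivation:
byte[0]=0xC5 cont=1 payload=0x45: acc |= 69<<0 -> completed=0 acc=69 shift=7
byte[1]=0xA5 cont=1 payload=0x25: acc |= 37<<7 -> completed=0 acc=4805 shift=14
byte[2]=0x11 cont=0 payload=0x11: varint #1 complete (value=283333); reset -> completed=1 acc=0 shift=0
byte[3]=0x87 cont=1 payload=0x07: acc |= 7<<0 -> completed=1 acc=7 shift=7
byte[4]=0xD1 cont=1 payload=0x51: acc |= 81<<7 -> completed=1 acc=10375 shift=14
byte[5]=0xEE cont=1 payload=0x6E: acc |= 110<<14 -> completed=1 acc=1812615 shift=21
byte[6]=0x2B cont=0 payload=0x2B: varint #2 complete (value=91990151); reset -> completed=2 acc=0 shift=0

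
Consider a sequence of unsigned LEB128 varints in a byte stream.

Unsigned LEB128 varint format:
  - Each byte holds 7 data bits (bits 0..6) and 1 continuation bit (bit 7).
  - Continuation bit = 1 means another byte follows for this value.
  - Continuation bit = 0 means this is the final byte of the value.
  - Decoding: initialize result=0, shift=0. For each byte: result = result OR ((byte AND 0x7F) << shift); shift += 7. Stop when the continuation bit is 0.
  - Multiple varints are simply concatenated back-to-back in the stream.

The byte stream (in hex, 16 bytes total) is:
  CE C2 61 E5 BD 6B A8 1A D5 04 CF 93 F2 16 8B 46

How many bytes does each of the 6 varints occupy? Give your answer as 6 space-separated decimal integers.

Answer: 3 3 2 2 4 2

Derivation:
  byte[0]=0xCE cont=1 payload=0x4E=78: acc |= 78<<0 -> acc=78 shift=7
  byte[1]=0xC2 cont=1 payload=0x42=66: acc |= 66<<7 -> acc=8526 shift=14
  byte[2]=0x61 cont=0 payload=0x61=97: acc |= 97<<14 -> acc=1597774 shift=21 [end]
Varint 1: bytes[0:3] = CE C2 61 -> value 1597774 (3 byte(s))
  byte[3]=0xE5 cont=1 payload=0x65=101: acc |= 101<<0 -> acc=101 shift=7
  byte[4]=0xBD cont=1 payload=0x3D=61: acc |= 61<<7 -> acc=7909 shift=14
  byte[5]=0x6B cont=0 payload=0x6B=107: acc |= 107<<14 -> acc=1760997 shift=21 [end]
Varint 2: bytes[3:6] = E5 BD 6B -> value 1760997 (3 byte(s))
  byte[6]=0xA8 cont=1 payload=0x28=40: acc |= 40<<0 -> acc=40 shift=7
  byte[7]=0x1A cont=0 payload=0x1A=26: acc |= 26<<7 -> acc=3368 shift=14 [end]
Varint 3: bytes[6:8] = A8 1A -> value 3368 (2 byte(s))
  byte[8]=0xD5 cont=1 payload=0x55=85: acc |= 85<<0 -> acc=85 shift=7
  byte[9]=0x04 cont=0 payload=0x04=4: acc |= 4<<7 -> acc=597 shift=14 [end]
Varint 4: bytes[8:10] = D5 04 -> value 597 (2 byte(s))
  byte[10]=0xCF cont=1 payload=0x4F=79: acc |= 79<<0 -> acc=79 shift=7
  byte[11]=0x93 cont=1 payload=0x13=19: acc |= 19<<7 -> acc=2511 shift=14
  byte[12]=0xF2 cont=1 payload=0x72=114: acc |= 114<<14 -> acc=1870287 shift=21
  byte[13]=0x16 cont=0 payload=0x16=22: acc |= 22<<21 -> acc=48007631 shift=28 [end]
Varint 5: bytes[10:14] = CF 93 F2 16 -> value 48007631 (4 byte(s))
  byte[14]=0x8B cont=1 payload=0x0B=11: acc |= 11<<0 -> acc=11 shift=7
  byte[15]=0x46 cont=0 payload=0x46=70: acc |= 70<<7 -> acc=8971 shift=14 [end]
Varint 6: bytes[14:16] = 8B 46 -> value 8971 (2 byte(s))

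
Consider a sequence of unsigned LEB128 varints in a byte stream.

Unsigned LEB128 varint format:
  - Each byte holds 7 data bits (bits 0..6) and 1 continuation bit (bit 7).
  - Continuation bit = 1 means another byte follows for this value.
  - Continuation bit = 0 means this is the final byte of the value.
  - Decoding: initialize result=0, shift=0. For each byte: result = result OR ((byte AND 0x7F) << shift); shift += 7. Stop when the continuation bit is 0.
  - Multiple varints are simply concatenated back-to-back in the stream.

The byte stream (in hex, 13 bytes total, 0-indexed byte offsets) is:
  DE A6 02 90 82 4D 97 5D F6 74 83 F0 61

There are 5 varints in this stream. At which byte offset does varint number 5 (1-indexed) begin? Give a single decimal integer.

Answer: 10

Derivation:
  byte[0]=0xDE cont=1 payload=0x5E=94: acc |= 94<<0 -> acc=94 shift=7
  byte[1]=0xA6 cont=1 payload=0x26=38: acc |= 38<<7 -> acc=4958 shift=14
  byte[2]=0x02 cont=0 payload=0x02=2: acc |= 2<<14 -> acc=37726 shift=21 [end]
Varint 1: bytes[0:3] = DE A6 02 -> value 37726 (3 byte(s))
  byte[3]=0x90 cont=1 payload=0x10=16: acc |= 16<<0 -> acc=16 shift=7
  byte[4]=0x82 cont=1 payload=0x02=2: acc |= 2<<7 -> acc=272 shift=14
  byte[5]=0x4D cont=0 payload=0x4D=77: acc |= 77<<14 -> acc=1261840 shift=21 [end]
Varint 2: bytes[3:6] = 90 82 4D -> value 1261840 (3 byte(s))
  byte[6]=0x97 cont=1 payload=0x17=23: acc |= 23<<0 -> acc=23 shift=7
  byte[7]=0x5D cont=0 payload=0x5D=93: acc |= 93<<7 -> acc=11927 shift=14 [end]
Varint 3: bytes[6:8] = 97 5D -> value 11927 (2 byte(s))
  byte[8]=0xF6 cont=1 payload=0x76=118: acc |= 118<<0 -> acc=118 shift=7
  byte[9]=0x74 cont=0 payload=0x74=116: acc |= 116<<7 -> acc=14966 shift=14 [end]
Varint 4: bytes[8:10] = F6 74 -> value 14966 (2 byte(s))
  byte[10]=0x83 cont=1 payload=0x03=3: acc |= 3<<0 -> acc=3 shift=7
  byte[11]=0xF0 cont=1 payload=0x70=112: acc |= 112<<7 -> acc=14339 shift=14
  byte[12]=0x61 cont=0 payload=0x61=97: acc |= 97<<14 -> acc=1603587 shift=21 [end]
Varint 5: bytes[10:13] = 83 F0 61 -> value 1603587 (3 byte(s))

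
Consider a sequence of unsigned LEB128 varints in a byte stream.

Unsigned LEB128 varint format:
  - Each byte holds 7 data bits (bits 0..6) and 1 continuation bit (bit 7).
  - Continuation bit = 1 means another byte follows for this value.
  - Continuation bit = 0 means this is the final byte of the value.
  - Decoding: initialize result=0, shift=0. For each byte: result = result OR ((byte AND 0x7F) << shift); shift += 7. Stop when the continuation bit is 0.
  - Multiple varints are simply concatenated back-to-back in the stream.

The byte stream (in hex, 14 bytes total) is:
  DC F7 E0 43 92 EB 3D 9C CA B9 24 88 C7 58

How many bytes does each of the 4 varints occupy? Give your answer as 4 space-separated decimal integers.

Answer: 4 3 4 3

Derivation:
  byte[0]=0xDC cont=1 payload=0x5C=92: acc |= 92<<0 -> acc=92 shift=7
  byte[1]=0xF7 cont=1 payload=0x77=119: acc |= 119<<7 -> acc=15324 shift=14
  byte[2]=0xE0 cont=1 payload=0x60=96: acc |= 96<<14 -> acc=1588188 shift=21
  byte[3]=0x43 cont=0 payload=0x43=67: acc |= 67<<21 -> acc=142097372 shift=28 [end]
Varint 1: bytes[0:4] = DC F7 E0 43 -> value 142097372 (4 byte(s))
  byte[4]=0x92 cont=1 payload=0x12=18: acc |= 18<<0 -> acc=18 shift=7
  byte[5]=0xEB cont=1 payload=0x6B=107: acc |= 107<<7 -> acc=13714 shift=14
  byte[6]=0x3D cont=0 payload=0x3D=61: acc |= 61<<14 -> acc=1013138 shift=21 [end]
Varint 2: bytes[4:7] = 92 EB 3D -> value 1013138 (3 byte(s))
  byte[7]=0x9C cont=1 payload=0x1C=28: acc |= 28<<0 -> acc=28 shift=7
  byte[8]=0xCA cont=1 payload=0x4A=74: acc |= 74<<7 -> acc=9500 shift=14
  byte[9]=0xB9 cont=1 payload=0x39=57: acc |= 57<<14 -> acc=943388 shift=21
  byte[10]=0x24 cont=0 payload=0x24=36: acc |= 36<<21 -> acc=76440860 shift=28 [end]
Varint 3: bytes[7:11] = 9C CA B9 24 -> value 76440860 (4 byte(s))
  byte[11]=0x88 cont=1 payload=0x08=8: acc |= 8<<0 -> acc=8 shift=7
  byte[12]=0xC7 cont=1 payload=0x47=71: acc |= 71<<7 -> acc=9096 shift=14
  byte[13]=0x58 cont=0 payload=0x58=88: acc |= 88<<14 -> acc=1450888 shift=21 [end]
Varint 4: bytes[11:14] = 88 C7 58 -> value 1450888 (3 byte(s))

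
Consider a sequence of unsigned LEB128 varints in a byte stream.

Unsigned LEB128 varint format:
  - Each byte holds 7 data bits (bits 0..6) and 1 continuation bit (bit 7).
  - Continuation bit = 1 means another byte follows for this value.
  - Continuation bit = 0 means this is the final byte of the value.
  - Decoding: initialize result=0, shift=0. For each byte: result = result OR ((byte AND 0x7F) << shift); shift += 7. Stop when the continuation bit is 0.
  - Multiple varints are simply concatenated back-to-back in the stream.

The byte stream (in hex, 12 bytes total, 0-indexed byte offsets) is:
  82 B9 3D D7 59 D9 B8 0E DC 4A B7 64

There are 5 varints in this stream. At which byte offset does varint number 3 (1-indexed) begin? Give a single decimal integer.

Answer: 5

Derivation:
  byte[0]=0x82 cont=1 payload=0x02=2: acc |= 2<<0 -> acc=2 shift=7
  byte[1]=0xB9 cont=1 payload=0x39=57: acc |= 57<<7 -> acc=7298 shift=14
  byte[2]=0x3D cont=0 payload=0x3D=61: acc |= 61<<14 -> acc=1006722 shift=21 [end]
Varint 1: bytes[0:3] = 82 B9 3D -> value 1006722 (3 byte(s))
  byte[3]=0xD7 cont=1 payload=0x57=87: acc |= 87<<0 -> acc=87 shift=7
  byte[4]=0x59 cont=0 payload=0x59=89: acc |= 89<<7 -> acc=11479 shift=14 [end]
Varint 2: bytes[3:5] = D7 59 -> value 11479 (2 byte(s))
  byte[5]=0xD9 cont=1 payload=0x59=89: acc |= 89<<0 -> acc=89 shift=7
  byte[6]=0xB8 cont=1 payload=0x38=56: acc |= 56<<7 -> acc=7257 shift=14
  byte[7]=0x0E cont=0 payload=0x0E=14: acc |= 14<<14 -> acc=236633 shift=21 [end]
Varint 3: bytes[5:8] = D9 B8 0E -> value 236633 (3 byte(s))
  byte[8]=0xDC cont=1 payload=0x5C=92: acc |= 92<<0 -> acc=92 shift=7
  byte[9]=0x4A cont=0 payload=0x4A=74: acc |= 74<<7 -> acc=9564 shift=14 [end]
Varint 4: bytes[8:10] = DC 4A -> value 9564 (2 byte(s))
  byte[10]=0xB7 cont=1 payload=0x37=55: acc |= 55<<0 -> acc=55 shift=7
  byte[11]=0x64 cont=0 payload=0x64=100: acc |= 100<<7 -> acc=12855 shift=14 [end]
Varint 5: bytes[10:12] = B7 64 -> value 12855 (2 byte(s))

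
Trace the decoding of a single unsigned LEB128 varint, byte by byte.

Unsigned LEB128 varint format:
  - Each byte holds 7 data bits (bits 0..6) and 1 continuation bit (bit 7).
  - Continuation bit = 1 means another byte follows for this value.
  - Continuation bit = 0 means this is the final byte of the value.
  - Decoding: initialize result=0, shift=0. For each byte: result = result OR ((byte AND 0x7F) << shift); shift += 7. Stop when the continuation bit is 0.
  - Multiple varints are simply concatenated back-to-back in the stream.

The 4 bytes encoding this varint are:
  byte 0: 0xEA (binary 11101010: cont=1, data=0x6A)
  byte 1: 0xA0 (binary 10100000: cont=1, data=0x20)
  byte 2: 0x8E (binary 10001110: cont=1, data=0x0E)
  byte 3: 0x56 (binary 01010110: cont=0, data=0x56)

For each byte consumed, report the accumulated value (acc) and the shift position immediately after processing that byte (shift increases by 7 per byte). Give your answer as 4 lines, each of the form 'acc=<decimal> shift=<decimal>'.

byte 0=0xEA: payload=0x6A=106, contrib = 106<<0 = 106; acc -> 106, shift -> 7
byte 1=0xA0: payload=0x20=32, contrib = 32<<7 = 4096; acc -> 4202, shift -> 14
byte 2=0x8E: payload=0x0E=14, contrib = 14<<14 = 229376; acc -> 233578, shift -> 21
byte 3=0x56: payload=0x56=86, contrib = 86<<21 = 180355072; acc -> 180588650, shift -> 28

Answer: acc=106 shift=7
acc=4202 shift=14
acc=233578 shift=21
acc=180588650 shift=28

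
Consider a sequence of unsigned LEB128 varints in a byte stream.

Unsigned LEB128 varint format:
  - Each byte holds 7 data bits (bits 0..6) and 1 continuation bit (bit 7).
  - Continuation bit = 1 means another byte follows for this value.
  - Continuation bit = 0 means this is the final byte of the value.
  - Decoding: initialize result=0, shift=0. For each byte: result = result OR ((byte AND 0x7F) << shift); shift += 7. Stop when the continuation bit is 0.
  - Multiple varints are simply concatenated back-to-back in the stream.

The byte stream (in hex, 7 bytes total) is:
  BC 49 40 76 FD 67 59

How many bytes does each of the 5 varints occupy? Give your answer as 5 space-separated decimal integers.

Answer: 2 1 1 2 1

Derivation:
  byte[0]=0xBC cont=1 payload=0x3C=60: acc |= 60<<0 -> acc=60 shift=7
  byte[1]=0x49 cont=0 payload=0x49=73: acc |= 73<<7 -> acc=9404 shift=14 [end]
Varint 1: bytes[0:2] = BC 49 -> value 9404 (2 byte(s))
  byte[2]=0x40 cont=0 payload=0x40=64: acc |= 64<<0 -> acc=64 shift=7 [end]
Varint 2: bytes[2:3] = 40 -> value 64 (1 byte(s))
  byte[3]=0x76 cont=0 payload=0x76=118: acc |= 118<<0 -> acc=118 shift=7 [end]
Varint 3: bytes[3:4] = 76 -> value 118 (1 byte(s))
  byte[4]=0xFD cont=1 payload=0x7D=125: acc |= 125<<0 -> acc=125 shift=7
  byte[5]=0x67 cont=0 payload=0x67=103: acc |= 103<<7 -> acc=13309 shift=14 [end]
Varint 4: bytes[4:6] = FD 67 -> value 13309 (2 byte(s))
  byte[6]=0x59 cont=0 payload=0x59=89: acc |= 89<<0 -> acc=89 shift=7 [end]
Varint 5: bytes[6:7] = 59 -> value 89 (1 byte(s))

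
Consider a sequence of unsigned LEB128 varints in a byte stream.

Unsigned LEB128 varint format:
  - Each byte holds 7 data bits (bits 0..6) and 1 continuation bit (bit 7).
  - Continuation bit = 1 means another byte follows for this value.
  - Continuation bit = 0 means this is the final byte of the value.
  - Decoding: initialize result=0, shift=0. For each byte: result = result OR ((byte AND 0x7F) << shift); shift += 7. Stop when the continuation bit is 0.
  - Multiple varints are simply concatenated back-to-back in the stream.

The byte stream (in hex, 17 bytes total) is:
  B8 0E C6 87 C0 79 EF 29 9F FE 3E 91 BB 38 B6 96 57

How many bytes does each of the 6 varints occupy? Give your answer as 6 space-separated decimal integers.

Answer: 2 4 2 3 3 3

Derivation:
  byte[0]=0xB8 cont=1 payload=0x38=56: acc |= 56<<0 -> acc=56 shift=7
  byte[1]=0x0E cont=0 payload=0x0E=14: acc |= 14<<7 -> acc=1848 shift=14 [end]
Varint 1: bytes[0:2] = B8 0E -> value 1848 (2 byte(s))
  byte[2]=0xC6 cont=1 payload=0x46=70: acc |= 70<<0 -> acc=70 shift=7
  byte[3]=0x87 cont=1 payload=0x07=7: acc |= 7<<7 -> acc=966 shift=14
  byte[4]=0xC0 cont=1 payload=0x40=64: acc |= 64<<14 -> acc=1049542 shift=21
  byte[5]=0x79 cont=0 payload=0x79=121: acc |= 121<<21 -> acc=254804934 shift=28 [end]
Varint 2: bytes[2:6] = C6 87 C0 79 -> value 254804934 (4 byte(s))
  byte[6]=0xEF cont=1 payload=0x6F=111: acc |= 111<<0 -> acc=111 shift=7
  byte[7]=0x29 cont=0 payload=0x29=41: acc |= 41<<7 -> acc=5359 shift=14 [end]
Varint 3: bytes[6:8] = EF 29 -> value 5359 (2 byte(s))
  byte[8]=0x9F cont=1 payload=0x1F=31: acc |= 31<<0 -> acc=31 shift=7
  byte[9]=0xFE cont=1 payload=0x7E=126: acc |= 126<<7 -> acc=16159 shift=14
  byte[10]=0x3E cont=0 payload=0x3E=62: acc |= 62<<14 -> acc=1031967 shift=21 [end]
Varint 4: bytes[8:11] = 9F FE 3E -> value 1031967 (3 byte(s))
  byte[11]=0x91 cont=1 payload=0x11=17: acc |= 17<<0 -> acc=17 shift=7
  byte[12]=0xBB cont=1 payload=0x3B=59: acc |= 59<<7 -> acc=7569 shift=14
  byte[13]=0x38 cont=0 payload=0x38=56: acc |= 56<<14 -> acc=925073 shift=21 [end]
Varint 5: bytes[11:14] = 91 BB 38 -> value 925073 (3 byte(s))
  byte[14]=0xB6 cont=1 payload=0x36=54: acc |= 54<<0 -> acc=54 shift=7
  byte[15]=0x96 cont=1 payload=0x16=22: acc |= 22<<7 -> acc=2870 shift=14
  byte[16]=0x57 cont=0 payload=0x57=87: acc |= 87<<14 -> acc=1428278 shift=21 [end]
Varint 6: bytes[14:17] = B6 96 57 -> value 1428278 (3 byte(s))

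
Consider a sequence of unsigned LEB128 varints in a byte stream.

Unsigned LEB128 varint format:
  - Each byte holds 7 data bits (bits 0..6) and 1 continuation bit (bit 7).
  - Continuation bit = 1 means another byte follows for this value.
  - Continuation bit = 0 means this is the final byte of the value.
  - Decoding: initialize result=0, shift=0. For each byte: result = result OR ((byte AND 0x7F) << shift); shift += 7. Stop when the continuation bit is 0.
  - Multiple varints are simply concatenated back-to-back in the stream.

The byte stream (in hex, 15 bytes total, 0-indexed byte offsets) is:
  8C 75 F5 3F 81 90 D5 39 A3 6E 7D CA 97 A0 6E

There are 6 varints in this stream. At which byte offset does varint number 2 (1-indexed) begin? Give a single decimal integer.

  byte[0]=0x8C cont=1 payload=0x0C=12: acc |= 12<<0 -> acc=12 shift=7
  byte[1]=0x75 cont=0 payload=0x75=117: acc |= 117<<7 -> acc=14988 shift=14 [end]
Varint 1: bytes[0:2] = 8C 75 -> value 14988 (2 byte(s))
  byte[2]=0xF5 cont=1 payload=0x75=117: acc |= 117<<0 -> acc=117 shift=7
  byte[3]=0x3F cont=0 payload=0x3F=63: acc |= 63<<7 -> acc=8181 shift=14 [end]
Varint 2: bytes[2:4] = F5 3F -> value 8181 (2 byte(s))
  byte[4]=0x81 cont=1 payload=0x01=1: acc |= 1<<0 -> acc=1 shift=7
  byte[5]=0x90 cont=1 payload=0x10=16: acc |= 16<<7 -> acc=2049 shift=14
  byte[6]=0xD5 cont=1 payload=0x55=85: acc |= 85<<14 -> acc=1394689 shift=21
  byte[7]=0x39 cont=0 payload=0x39=57: acc |= 57<<21 -> acc=120932353 shift=28 [end]
Varint 3: bytes[4:8] = 81 90 D5 39 -> value 120932353 (4 byte(s))
  byte[8]=0xA3 cont=1 payload=0x23=35: acc |= 35<<0 -> acc=35 shift=7
  byte[9]=0x6E cont=0 payload=0x6E=110: acc |= 110<<7 -> acc=14115 shift=14 [end]
Varint 4: bytes[8:10] = A3 6E -> value 14115 (2 byte(s))
  byte[10]=0x7D cont=0 payload=0x7D=125: acc |= 125<<0 -> acc=125 shift=7 [end]
Varint 5: bytes[10:11] = 7D -> value 125 (1 byte(s))
  byte[11]=0xCA cont=1 payload=0x4A=74: acc |= 74<<0 -> acc=74 shift=7
  byte[12]=0x97 cont=1 payload=0x17=23: acc |= 23<<7 -> acc=3018 shift=14
  byte[13]=0xA0 cont=1 payload=0x20=32: acc |= 32<<14 -> acc=527306 shift=21
  byte[14]=0x6E cont=0 payload=0x6E=110: acc |= 110<<21 -> acc=231214026 shift=28 [end]
Varint 6: bytes[11:15] = CA 97 A0 6E -> value 231214026 (4 byte(s))

Answer: 2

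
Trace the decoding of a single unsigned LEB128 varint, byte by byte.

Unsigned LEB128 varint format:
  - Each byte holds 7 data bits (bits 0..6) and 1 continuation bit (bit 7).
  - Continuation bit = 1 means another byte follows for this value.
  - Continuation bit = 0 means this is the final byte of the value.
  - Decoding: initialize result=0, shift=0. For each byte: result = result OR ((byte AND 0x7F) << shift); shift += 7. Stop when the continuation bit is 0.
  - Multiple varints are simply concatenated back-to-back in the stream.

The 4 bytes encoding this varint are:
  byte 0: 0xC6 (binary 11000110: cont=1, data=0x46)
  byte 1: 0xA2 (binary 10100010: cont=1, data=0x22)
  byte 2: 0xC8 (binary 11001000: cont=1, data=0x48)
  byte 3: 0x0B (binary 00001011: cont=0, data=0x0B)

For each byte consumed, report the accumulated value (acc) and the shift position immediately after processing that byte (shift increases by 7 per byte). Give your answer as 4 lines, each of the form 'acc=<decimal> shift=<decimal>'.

Answer: acc=70 shift=7
acc=4422 shift=14
acc=1184070 shift=21
acc=24252742 shift=28

Derivation:
byte 0=0xC6: payload=0x46=70, contrib = 70<<0 = 70; acc -> 70, shift -> 7
byte 1=0xA2: payload=0x22=34, contrib = 34<<7 = 4352; acc -> 4422, shift -> 14
byte 2=0xC8: payload=0x48=72, contrib = 72<<14 = 1179648; acc -> 1184070, shift -> 21
byte 3=0x0B: payload=0x0B=11, contrib = 11<<21 = 23068672; acc -> 24252742, shift -> 28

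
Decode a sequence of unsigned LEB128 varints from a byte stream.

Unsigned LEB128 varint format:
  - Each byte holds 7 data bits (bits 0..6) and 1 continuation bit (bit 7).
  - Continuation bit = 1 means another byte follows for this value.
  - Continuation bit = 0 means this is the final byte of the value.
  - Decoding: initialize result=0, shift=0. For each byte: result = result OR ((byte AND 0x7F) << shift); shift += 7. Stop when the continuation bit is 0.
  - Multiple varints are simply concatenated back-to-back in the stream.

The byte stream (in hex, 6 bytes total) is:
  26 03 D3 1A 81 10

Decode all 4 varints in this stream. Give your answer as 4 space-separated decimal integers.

Answer: 38 3 3411 2049

Derivation:
  byte[0]=0x26 cont=0 payload=0x26=38: acc |= 38<<0 -> acc=38 shift=7 [end]
Varint 1: bytes[0:1] = 26 -> value 38 (1 byte(s))
  byte[1]=0x03 cont=0 payload=0x03=3: acc |= 3<<0 -> acc=3 shift=7 [end]
Varint 2: bytes[1:2] = 03 -> value 3 (1 byte(s))
  byte[2]=0xD3 cont=1 payload=0x53=83: acc |= 83<<0 -> acc=83 shift=7
  byte[3]=0x1A cont=0 payload=0x1A=26: acc |= 26<<7 -> acc=3411 shift=14 [end]
Varint 3: bytes[2:4] = D3 1A -> value 3411 (2 byte(s))
  byte[4]=0x81 cont=1 payload=0x01=1: acc |= 1<<0 -> acc=1 shift=7
  byte[5]=0x10 cont=0 payload=0x10=16: acc |= 16<<7 -> acc=2049 shift=14 [end]
Varint 4: bytes[4:6] = 81 10 -> value 2049 (2 byte(s))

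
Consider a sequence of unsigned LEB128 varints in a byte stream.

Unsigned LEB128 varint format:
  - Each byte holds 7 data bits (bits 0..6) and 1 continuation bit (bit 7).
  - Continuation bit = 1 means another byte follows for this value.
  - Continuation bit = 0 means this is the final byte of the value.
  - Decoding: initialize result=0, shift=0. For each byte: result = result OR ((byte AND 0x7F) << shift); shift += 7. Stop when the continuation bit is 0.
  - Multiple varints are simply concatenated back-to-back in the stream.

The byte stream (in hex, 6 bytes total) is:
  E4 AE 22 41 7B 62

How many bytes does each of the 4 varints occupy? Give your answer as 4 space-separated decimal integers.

Answer: 3 1 1 1

Derivation:
  byte[0]=0xE4 cont=1 payload=0x64=100: acc |= 100<<0 -> acc=100 shift=7
  byte[1]=0xAE cont=1 payload=0x2E=46: acc |= 46<<7 -> acc=5988 shift=14
  byte[2]=0x22 cont=0 payload=0x22=34: acc |= 34<<14 -> acc=563044 shift=21 [end]
Varint 1: bytes[0:3] = E4 AE 22 -> value 563044 (3 byte(s))
  byte[3]=0x41 cont=0 payload=0x41=65: acc |= 65<<0 -> acc=65 shift=7 [end]
Varint 2: bytes[3:4] = 41 -> value 65 (1 byte(s))
  byte[4]=0x7B cont=0 payload=0x7B=123: acc |= 123<<0 -> acc=123 shift=7 [end]
Varint 3: bytes[4:5] = 7B -> value 123 (1 byte(s))
  byte[5]=0x62 cont=0 payload=0x62=98: acc |= 98<<0 -> acc=98 shift=7 [end]
Varint 4: bytes[5:6] = 62 -> value 98 (1 byte(s))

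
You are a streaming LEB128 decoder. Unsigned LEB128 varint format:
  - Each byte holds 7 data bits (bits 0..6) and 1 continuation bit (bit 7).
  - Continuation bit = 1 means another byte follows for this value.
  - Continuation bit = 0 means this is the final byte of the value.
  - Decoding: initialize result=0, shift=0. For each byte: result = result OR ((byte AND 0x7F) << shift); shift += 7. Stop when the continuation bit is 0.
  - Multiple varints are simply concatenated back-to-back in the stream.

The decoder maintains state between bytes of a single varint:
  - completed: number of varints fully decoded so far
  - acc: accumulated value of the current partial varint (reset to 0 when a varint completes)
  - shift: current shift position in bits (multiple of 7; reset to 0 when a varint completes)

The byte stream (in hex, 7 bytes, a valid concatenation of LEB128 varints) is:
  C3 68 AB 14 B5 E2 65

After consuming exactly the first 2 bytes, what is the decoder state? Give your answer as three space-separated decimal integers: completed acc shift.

Answer: 1 0 0

Derivation:
byte[0]=0xC3 cont=1 payload=0x43: acc |= 67<<0 -> completed=0 acc=67 shift=7
byte[1]=0x68 cont=0 payload=0x68: varint #1 complete (value=13379); reset -> completed=1 acc=0 shift=0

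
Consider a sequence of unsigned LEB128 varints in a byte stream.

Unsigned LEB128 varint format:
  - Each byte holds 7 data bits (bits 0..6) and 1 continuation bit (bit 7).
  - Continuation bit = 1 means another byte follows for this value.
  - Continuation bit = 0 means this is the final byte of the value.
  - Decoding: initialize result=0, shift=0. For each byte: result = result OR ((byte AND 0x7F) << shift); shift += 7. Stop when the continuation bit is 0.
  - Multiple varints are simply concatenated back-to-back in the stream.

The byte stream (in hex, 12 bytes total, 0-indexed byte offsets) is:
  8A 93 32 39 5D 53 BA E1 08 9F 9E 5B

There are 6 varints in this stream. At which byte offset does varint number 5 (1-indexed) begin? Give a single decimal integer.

Answer: 6

Derivation:
  byte[0]=0x8A cont=1 payload=0x0A=10: acc |= 10<<0 -> acc=10 shift=7
  byte[1]=0x93 cont=1 payload=0x13=19: acc |= 19<<7 -> acc=2442 shift=14
  byte[2]=0x32 cont=0 payload=0x32=50: acc |= 50<<14 -> acc=821642 shift=21 [end]
Varint 1: bytes[0:3] = 8A 93 32 -> value 821642 (3 byte(s))
  byte[3]=0x39 cont=0 payload=0x39=57: acc |= 57<<0 -> acc=57 shift=7 [end]
Varint 2: bytes[3:4] = 39 -> value 57 (1 byte(s))
  byte[4]=0x5D cont=0 payload=0x5D=93: acc |= 93<<0 -> acc=93 shift=7 [end]
Varint 3: bytes[4:5] = 5D -> value 93 (1 byte(s))
  byte[5]=0x53 cont=0 payload=0x53=83: acc |= 83<<0 -> acc=83 shift=7 [end]
Varint 4: bytes[5:6] = 53 -> value 83 (1 byte(s))
  byte[6]=0xBA cont=1 payload=0x3A=58: acc |= 58<<0 -> acc=58 shift=7
  byte[7]=0xE1 cont=1 payload=0x61=97: acc |= 97<<7 -> acc=12474 shift=14
  byte[8]=0x08 cont=0 payload=0x08=8: acc |= 8<<14 -> acc=143546 shift=21 [end]
Varint 5: bytes[6:9] = BA E1 08 -> value 143546 (3 byte(s))
  byte[9]=0x9F cont=1 payload=0x1F=31: acc |= 31<<0 -> acc=31 shift=7
  byte[10]=0x9E cont=1 payload=0x1E=30: acc |= 30<<7 -> acc=3871 shift=14
  byte[11]=0x5B cont=0 payload=0x5B=91: acc |= 91<<14 -> acc=1494815 shift=21 [end]
Varint 6: bytes[9:12] = 9F 9E 5B -> value 1494815 (3 byte(s))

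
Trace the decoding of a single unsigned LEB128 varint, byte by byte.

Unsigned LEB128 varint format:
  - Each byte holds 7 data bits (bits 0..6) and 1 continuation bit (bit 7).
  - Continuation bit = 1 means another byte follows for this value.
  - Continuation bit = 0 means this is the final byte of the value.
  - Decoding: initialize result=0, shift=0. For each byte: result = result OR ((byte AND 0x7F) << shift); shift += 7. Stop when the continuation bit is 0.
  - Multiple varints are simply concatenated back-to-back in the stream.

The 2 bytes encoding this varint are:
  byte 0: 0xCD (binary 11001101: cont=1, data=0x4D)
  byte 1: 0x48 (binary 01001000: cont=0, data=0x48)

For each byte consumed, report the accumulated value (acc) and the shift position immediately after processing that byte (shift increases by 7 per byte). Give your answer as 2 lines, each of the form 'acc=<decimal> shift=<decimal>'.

byte 0=0xCD: payload=0x4D=77, contrib = 77<<0 = 77; acc -> 77, shift -> 7
byte 1=0x48: payload=0x48=72, contrib = 72<<7 = 9216; acc -> 9293, shift -> 14

Answer: acc=77 shift=7
acc=9293 shift=14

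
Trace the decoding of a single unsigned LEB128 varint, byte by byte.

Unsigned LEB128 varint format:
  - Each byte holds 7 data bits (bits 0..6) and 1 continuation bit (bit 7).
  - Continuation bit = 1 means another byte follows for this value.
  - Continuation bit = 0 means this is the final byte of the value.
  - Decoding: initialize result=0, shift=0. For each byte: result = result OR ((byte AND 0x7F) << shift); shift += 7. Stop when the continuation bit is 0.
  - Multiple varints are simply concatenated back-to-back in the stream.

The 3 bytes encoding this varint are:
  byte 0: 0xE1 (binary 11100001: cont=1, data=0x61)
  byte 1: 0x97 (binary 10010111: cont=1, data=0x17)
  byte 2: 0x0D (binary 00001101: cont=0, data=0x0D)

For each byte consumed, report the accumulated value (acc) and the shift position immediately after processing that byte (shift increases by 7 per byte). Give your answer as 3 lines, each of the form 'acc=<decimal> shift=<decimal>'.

byte 0=0xE1: payload=0x61=97, contrib = 97<<0 = 97; acc -> 97, shift -> 7
byte 1=0x97: payload=0x17=23, contrib = 23<<7 = 2944; acc -> 3041, shift -> 14
byte 2=0x0D: payload=0x0D=13, contrib = 13<<14 = 212992; acc -> 216033, shift -> 21

Answer: acc=97 shift=7
acc=3041 shift=14
acc=216033 shift=21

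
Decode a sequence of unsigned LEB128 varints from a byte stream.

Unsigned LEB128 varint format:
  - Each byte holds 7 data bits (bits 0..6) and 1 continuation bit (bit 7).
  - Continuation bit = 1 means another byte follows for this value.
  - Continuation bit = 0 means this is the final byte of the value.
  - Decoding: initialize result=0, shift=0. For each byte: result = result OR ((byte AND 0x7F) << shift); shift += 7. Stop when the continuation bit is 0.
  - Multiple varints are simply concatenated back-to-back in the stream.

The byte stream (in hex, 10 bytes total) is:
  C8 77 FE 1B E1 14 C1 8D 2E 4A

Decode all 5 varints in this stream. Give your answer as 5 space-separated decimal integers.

  byte[0]=0xC8 cont=1 payload=0x48=72: acc |= 72<<0 -> acc=72 shift=7
  byte[1]=0x77 cont=0 payload=0x77=119: acc |= 119<<7 -> acc=15304 shift=14 [end]
Varint 1: bytes[0:2] = C8 77 -> value 15304 (2 byte(s))
  byte[2]=0xFE cont=1 payload=0x7E=126: acc |= 126<<0 -> acc=126 shift=7
  byte[3]=0x1B cont=0 payload=0x1B=27: acc |= 27<<7 -> acc=3582 shift=14 [end]
Varint 2: bytes[2:4] = FE 1B -> value 3582 (2 byte(s))
  byte[4]=0xE1 cont=1 payload=0x61=97: acc |= 97<<0 -> acc=97 shift=7
  byte[5]=0x14 cont=0 payload=0x14=20: acc |= 20<<7 -> acc=2657 shift=14 [end]
Varint 3: bytes[4:6] = E1 14 -> value 2657 (2 byte(s))
  byte[6]=0xC1 cont=1 payload=0x41=65: acc |= 65<<0 -> acc=65 shift=7
  byte[7]=0x8D cont=1 payload=0x0D=13: acc |= 13<<7 -> acc=1729 shift=14
  byte[8]=0x2E cont=0 payload=0x2E=46: acc |= 46<<14 -> acc=755393 shift=21 [end]
Varint 4: bytes[6:9] = C1 8D 2E -> value 755393 (3 byte(s))
  byte[9]=0x4A cont=0 payload=0x4A=74: acc |= 74<<0 -> acc=74 shift=7 [end]
Varint 5: bytes[9:10] = 4A -> value 74 (1 byte(s))

Answer: 15304 3582 2657 755393 74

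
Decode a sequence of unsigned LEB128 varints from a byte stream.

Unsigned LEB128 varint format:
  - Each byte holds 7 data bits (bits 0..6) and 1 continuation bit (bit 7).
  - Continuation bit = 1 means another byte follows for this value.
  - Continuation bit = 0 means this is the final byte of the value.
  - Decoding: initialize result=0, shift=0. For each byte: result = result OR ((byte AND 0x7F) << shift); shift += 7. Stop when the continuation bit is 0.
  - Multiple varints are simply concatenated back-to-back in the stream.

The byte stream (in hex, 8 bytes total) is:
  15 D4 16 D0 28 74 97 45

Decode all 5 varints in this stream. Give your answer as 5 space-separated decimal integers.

Answer: 21 2900 5200 116 8855

Derivation:
  byte[0]=0x15 cont=0 payload=0x15=21: acc |= 21<<0 -> acc=21 shift=7 [end]
Varint 1: bytes[0:1] = 15 -> value 21 (1 byte(s))
  byte[1]=0xD4 cont=1 payload=0x54=84: acc |= 84<<0 -> acc=84 shift=7
  byte[2]=0x16 cont=0 payload=0x16=22: acc |= 22<<7 -> acc=2900 shift=14 [end]
Varint 2: bytes[1:3] = D4 16 -> value 2900 (2 byte(s))
  byte[3]=0xD0 cont=1 payload=0x50=80: acc |= 80<<0 -> acc=80 shift=7
  byte[4]=0x28 cont=0 payload=0x28=40: acc |= 40<<7 -> acc=5200 shift=14 [end]
Varint 3: bytes[3:5] = D0 28 -> value 5200 (2 byte(s))
  byte[5]=0x74 cont=0 payload=0x74=116: acc |= 116<<0 -> acc=116 shift=7 [end]
Varint 4: bytes[5:6] = 74 -> value 116 (1 byte(s))
  byte[6]=0x97 cont=1 payload=0x17=23: acc |= 23<<0 -> acc=23 shift=7
  byte[7]=0x45 cont=0 payload=0x45=69: acc |= 69<<7 -> acc=8855 shift=14 [end]
Varint 5: bytes[6:8] = 97 45 -> value 8855 (2 byte(s))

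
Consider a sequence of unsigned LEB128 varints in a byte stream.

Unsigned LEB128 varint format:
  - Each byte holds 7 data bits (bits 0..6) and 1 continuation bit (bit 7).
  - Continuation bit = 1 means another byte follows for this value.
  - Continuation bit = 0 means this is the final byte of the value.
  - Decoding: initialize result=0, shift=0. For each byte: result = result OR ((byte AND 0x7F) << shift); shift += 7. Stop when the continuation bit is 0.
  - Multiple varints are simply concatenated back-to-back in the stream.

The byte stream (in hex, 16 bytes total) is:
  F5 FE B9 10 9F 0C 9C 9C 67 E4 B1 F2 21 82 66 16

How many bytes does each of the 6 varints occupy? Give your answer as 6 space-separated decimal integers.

Answer: 4 2 3 4 2 1

Derivation:
  byte[0]=0xF5 cont=1 payload=0x75=117: acc |= 117<<0 -> acc=117 shift=7
  byte[1]=0xFE cont=1 payload=0x7E=126: acc |= 126<<7 -> acc=16245 shift=14
  byte[2]=0xB9 cont=1 payload=0x39=57: acc |= 57<<14 -> acc=950133 shift=21
  byte[3]=0x10 cont=0 payload=0x10=16: acc |= 16<<21 -> acc=34504565 shift=28 [end]
Varint 1: bytes[0:4] = F5 FE B9 10 -> value 34504565 (4 byte(s))
  byte[4]=0x9F cont=1 payload=0x1F=31: acc |= 31<<0 -> acc=31 shift=7
  byte[5]=0x0C cont=0 payload=0x0C=12: acc |= 12<<7 -> acc=1567 shift=14 [end]
Varint 2: bytes[4:6] = 9F 0C -> value 1567 (2 byte(s))
  byte[6]=0x9C cont=1 payload=0x1C=28: acc |= 28<<0 -> acc=28 shift=7
  byte[7]=0x9C cont=1 payload=0x1C=28: acc |= 28<<7 -> acc=3612 shift=14
  byte[8]=0x67 cont=0 payload=0x67=103: acc |= 103<<14 -> acc=1691164 shift=21 [end]
Varint 3: bytes[6:9] = 9C 9C 67 -> value 1691164 (3 byte(s))
  byte[9]=0xE4 cont=1 payload=0x64=100: acc |= 100<<0 -> acc=100 shift=7
  byte[10]=0xB1 cont=1 payload=0x31=49: acc |= 49<<7 -> acc=6372 shift=14
  byte[11]=0xF2 cont=1 payload=0x72=114: acc |= 114<<14 -> acc=1874148 shift=21
  byte[12]=0x21 cont=0 payload=0x21=33: acc |= 33<<21 -> acc=71080164 shift=28 [end]
Varint 4: bytes[9:13] = E4 B1 F2 21 -> value 71080164 (4 byte(s))
  byte[13]=0x82 cont=1 payload=0x02=2: acc |= 2<<0 -> acc=2 shift=7
  byte[14]=0x66 cont=0 payload=0x66=102: acc |= 102<<7 -> acc=13058 shift=14 [end]
Varint 5: bytes[13:15] = 82 66 -> value 13058 (2 byte(s))
  byte[15]=0x16 cont=0 payload=0x16=22: acc |= 22<<0 -> acc=22 shift=7 [end]
Varint 6: bytes[15:16] = 16 -> value 22 (1 byte(s))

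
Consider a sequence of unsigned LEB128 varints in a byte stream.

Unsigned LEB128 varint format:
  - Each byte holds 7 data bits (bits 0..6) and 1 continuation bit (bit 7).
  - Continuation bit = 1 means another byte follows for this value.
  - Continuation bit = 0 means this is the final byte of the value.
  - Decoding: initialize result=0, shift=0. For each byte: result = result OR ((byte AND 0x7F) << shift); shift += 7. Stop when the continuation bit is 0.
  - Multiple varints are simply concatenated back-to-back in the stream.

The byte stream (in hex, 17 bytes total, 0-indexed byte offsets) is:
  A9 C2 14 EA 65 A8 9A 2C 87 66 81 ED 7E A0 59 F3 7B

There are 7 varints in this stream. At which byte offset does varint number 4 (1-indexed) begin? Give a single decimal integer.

Answer: 8

Derivation:
  byte[0]=0xA9 cont=1 payload=0x29=41: acc |= 41<<0 -> acc=41 shift=7
  byte[1]=0xC2 cont=1 payload=0x42=66: acc |= 66<<7 -> acc=8489 shift=14
  byte[2]=0x14 cont=0 payload=0x14=20: acc |= 20<<14 -> acc=336169 shift=21 [end]
Varint 1: bytes[0:3] = A9 C2 14 -> value 336169 (3 byte(s))
  byte[3]=0xEA cont=1 payload=0x6A=106: acc |= 106<<0 -> acc=106 shift=7
  byte[4]=0x65 cont=0 payload=0x65=101: acc |= 101<<7 -> acc=13034 shift=14 [end]
Varint 2: bytes[3:5] = EA 65 -> value 13034 (2 byte(s))
  byte[5]=0xA8 cont=1 payload=0x28=40: acc |= 40<<0 -> acc=40 shift=7
  byte[6]=0x9A cont=1 payload=0x1A=26: acc |= 26<<7 -> acc=3368 shift=14
  byte[7]=0x2C cont=0 payload=0x2C=44: acc |= 44<<14 -> acc=724264 shift=21 [end]
Varint 3: bytes[5:8] = A8 9A 2C -> value 724264 (3 byte(s))
  byte[8]=0x87 cont=1 payload=0x07=7: acc |= 7<<0 -> acc=7 shift=7
  byte[9]=0x66 cont=0 payload=0x66=102: acc |= 102<<7 -> acc=13063 shift=14 [end]
Varint 4: bytes[8:10] = 87 66 -> value 13063 (2 byte(s))
  byte[10]=0x81 cont=1 payload=0x01=1: acc |= 1<<0 -> acc=1 shift=7
  byte[11]=0xED cont=1 payload=0x6D=109: acc |= 109<<7 -> acc=13953 shift=14
  byte[12]=0x7E cont=0 payload=0x7E=126: acc |= 126<<14 -> acc=2078337 shift=21 [end]
Varint 5: bytes[10:13] = 81 ED 7E -> value 2078337 (3 byte(s))
  byte[13]=0xA0 cont=1 payload=0x20=32: acc |= 32<<0 -> acc=32 shift=7
  byte[14]=0x59 cont=0 payload=0x59=89: acc |= 89<<7 -> acc=11424 shift=14 [end]
Varint 6: bytes[13:15] = A0 59 -> value 11424 (2 byte(s))
  byte[15]=0xF3 cont=1 payload=0x73=115: acc |= 115<<0 -> acc=115 shift=7
  byte[16]=0x7B cont=0 payload=0x7B=123: acc |= 123<<7 -> acc=15859 shift=14 [end]
Varint 7: bytes[15:17] = F3 7B -> value 15859 (2 byte(s))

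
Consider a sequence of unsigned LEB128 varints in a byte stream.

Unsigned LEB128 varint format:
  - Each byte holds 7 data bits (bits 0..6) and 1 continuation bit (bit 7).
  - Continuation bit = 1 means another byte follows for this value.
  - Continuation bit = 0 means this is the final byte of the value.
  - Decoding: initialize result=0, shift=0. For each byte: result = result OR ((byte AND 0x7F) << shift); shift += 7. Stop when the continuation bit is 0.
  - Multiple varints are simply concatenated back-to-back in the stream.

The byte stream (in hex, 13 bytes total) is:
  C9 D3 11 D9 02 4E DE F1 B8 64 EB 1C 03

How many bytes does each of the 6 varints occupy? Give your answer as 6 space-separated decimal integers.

  byte[0]=0xC9 cont=1 payload=0x49=73: acc |= 73<<0 -> acc=73 shift=7
  byte[1]=0xD3 cont=1 payload=0x53=83: acc |= 83<<7 -> acc=10697 shift=14
  byte[2]=0x11 cont=0 payload=0x11=17: acc |= 17<<14 -> acc=289225 shift=21 [end]
Varint 1: bytes[0:3] = C9 D3 11 -> value 289225 (3 byte(s))
  byte[3]=0xD9 cont=1 payload=0x59=89: acc |= 89<<0 -> acc=89 shift=7
  byte[4]=0x02 cont=0 payload=0x02=2: acc |= 2<<7 -> acc=345 shift=14 [end]
Varint 2: bytes[3:5] = D9 02 -> value 345 (2 byte(s))
  byte[5]=0x4E cont=0 payload=0x4E=78: acc |= 78<<0 -> acc=78 shift=7 [end]
Varint 3: bytes[5:6] = 4E -> value 78 (1 byte(s))
  byte[6]=0xDE cont=1 payload=0x5E=94: acc |= 94<<0 -> acc=94 shift=7
  byte[7]=0xF1 cont=1 payload=0x71=113: acc |= 113<<7 -> acc=14558 shift=14
  byte[8]=0xB8 cont=1 payload=0x38=56: acc |= 56<<14 -> acc=932062 shift=21
  byte[9]=0x64 cont=0 payload=0x64=100: acc |= 100<<21 -> acc=210647262 shift=28 [end]
Varint 4: bytes[6:10] = DE F1 B8 64 -> value 210647262 (4 byte(s))
  byte[10]=0xEB cont=1 payload=0x6B=107: acc |= 107<<0 -> acc=107 shift=7
  byte[11]=0x1C cont=0 payload=0x1C=28: acc |= 28<<7 -> acc=3691 shift=14 [end]
Varint 5: bytes[10:12] = EB 1C -> value 3691 (2 byte(s))
  byte[12]=0x03 cont=0 payload=0x03=3: acc |= 3<<0 -> acc=3 shift=7 [end]
Varint 6: bytes[12:13] = 03 -> value 3 (1 byte(s))

Answer: 3 2 1 4 2 1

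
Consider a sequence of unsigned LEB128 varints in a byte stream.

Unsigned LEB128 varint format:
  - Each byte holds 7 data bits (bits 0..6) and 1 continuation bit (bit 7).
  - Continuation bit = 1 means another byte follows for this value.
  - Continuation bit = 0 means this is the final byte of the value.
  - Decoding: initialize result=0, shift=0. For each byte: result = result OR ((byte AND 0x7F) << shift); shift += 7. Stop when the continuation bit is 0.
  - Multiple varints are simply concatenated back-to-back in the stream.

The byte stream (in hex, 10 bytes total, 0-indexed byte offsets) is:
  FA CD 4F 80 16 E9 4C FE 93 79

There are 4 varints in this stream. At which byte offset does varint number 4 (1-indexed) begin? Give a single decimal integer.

  byte[0]=0xFA cont=1 payload=0x7A=122: acc |= 122<<0 -> acc=122 shift=7
  byte[1]=0xCD cont=1 payload=0x4D=77: acc |= 77<<7 -> acc=9978 shift=14
  byte[2]=0x4F cont=0 payload=0x4F=79: acc |= 79<<14 -> acc=1304314 shift=21 [end]
Varint 1: bytes[0:3] = FA CD 4F -> value 1304314 (3 byte(s))
  byte[3]=0x80 cont=1 payload=0x00=0: acc |= 0<<0 -> acc=0 shift=7
  byte[4]=0x16 cont=0 payload=0x16=22: acc |= 22<<7 -> acc=2816 shift=14 [end]
Varint 2: bytes[3:5] = 80 16 -> value 2816 (2 byte(s))
  byte[5]=0xE9 cont=1 payload=0x69=105: acc |= 105<<0 -> acc=105 shift=7
  byte[6]=0x4C cont=0 payload=0x4C=76: acc |= 76<<7 -> acc=9833 shift=14 [end]
Varint 3: bytes[5:7] = E9 4C -> value 9833 (2 byte(s))
  byte[7]=0xFE cont=1 payload=0x7E=126: acc |= 126<<0 -> acc=126 shift=7
  byte[8]=0x93 cont=1 payload=0x13=19: acc |= 19<<7 -> acc=2558 shift=14
  byte[9]=0x79 cont=0 payload=0x79=121: acc |= 121<<14 -> acc=1985022 shift=21 [end]
Varint 4: bytes[7:10] = FE 93 79 -> value 1985022 (3 byte(s))

Answer: 7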